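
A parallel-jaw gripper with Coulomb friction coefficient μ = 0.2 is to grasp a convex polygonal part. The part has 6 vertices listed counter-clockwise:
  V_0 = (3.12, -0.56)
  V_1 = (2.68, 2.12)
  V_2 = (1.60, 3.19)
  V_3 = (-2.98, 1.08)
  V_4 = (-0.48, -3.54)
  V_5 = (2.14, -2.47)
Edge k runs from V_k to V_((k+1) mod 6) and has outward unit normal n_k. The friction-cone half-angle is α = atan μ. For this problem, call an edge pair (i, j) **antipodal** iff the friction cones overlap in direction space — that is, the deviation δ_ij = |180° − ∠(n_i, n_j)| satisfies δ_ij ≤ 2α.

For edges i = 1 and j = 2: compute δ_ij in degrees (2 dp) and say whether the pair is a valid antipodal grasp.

α = atan 0.2 = 11.31°;  2α = 22.62°
edge 1: e_1 = (-1.08, +1.07);  n_1 = (+0.7038, +0.7104)
edge 2: e_2 = (-4.58, -2.11);  n_2 = (-0.4184, +0.9082)
∠(n_1, n_2) = 69.47°
δ = |180° − 69.47°| = 110.53°
110.53° > 2α = 22.62°  →  invalid

δ = 110.53°, invalid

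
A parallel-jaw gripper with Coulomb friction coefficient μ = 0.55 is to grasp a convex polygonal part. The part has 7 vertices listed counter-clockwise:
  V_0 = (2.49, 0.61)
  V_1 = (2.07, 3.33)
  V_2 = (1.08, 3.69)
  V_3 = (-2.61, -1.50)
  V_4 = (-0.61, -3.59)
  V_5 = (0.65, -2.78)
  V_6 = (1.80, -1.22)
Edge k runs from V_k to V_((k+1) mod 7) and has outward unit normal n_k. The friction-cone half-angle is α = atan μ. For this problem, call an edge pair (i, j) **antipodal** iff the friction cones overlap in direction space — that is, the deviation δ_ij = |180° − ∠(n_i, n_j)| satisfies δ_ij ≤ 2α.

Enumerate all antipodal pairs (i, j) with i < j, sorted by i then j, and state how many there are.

α = atan 0.55 = 28.81°;  2α = 57.62°
n_0 = (+0.9883, +0.1526)
n_1 = (+0.3417, +0.9398)
n_2 = (-0.8150, +0.5795)
n_3 = (-0.7225, -0.6914)
n_4 = (+0.5408, -0.8412)
n_5 = (+0.8049, -0.5934)
n_6 = (+0.9357, -0.3528)
  (0,1): δ = 118.76°  ·
  (0,2): δ = 44.19°  ✓
  (0,3): δ = 34.96°  ✓
  (0,4): δ = 113.96°  ·
  (0,5): δ = 134.83°  ·
  (0,6): δ = 150.56°  ·
  (1,2): δ = 105.43°  ·
  (1,3): δ = 26.28°  ✓
  (1,4): δ = 52.72°  ✓
  (1,5): δ = 73.59°  ·
  (1,6): δ = 89.32°  ·
  (2,3): δ = 100.85°  ·
  (2,4): δ = 21.85°  ✓
  (2,5): δ = 0.98°  ✓
  (2,6): δ = 14.75°  ✓
  (3,4): δ = 101.00°  ·
  (3,5): δ = 80.14°  ·
  (3,6): δ = 64.40°  ·
  (4,5): δ = 159.13°  ·
  (4,6): δ = 143.39°  ·
  (5,6): δ = 164.26°  ·
antipodal pairs: 7

count = 7; pairs: (0,2), (0,3), (1,3), (1,4), (2,4), (2,5), (2,6)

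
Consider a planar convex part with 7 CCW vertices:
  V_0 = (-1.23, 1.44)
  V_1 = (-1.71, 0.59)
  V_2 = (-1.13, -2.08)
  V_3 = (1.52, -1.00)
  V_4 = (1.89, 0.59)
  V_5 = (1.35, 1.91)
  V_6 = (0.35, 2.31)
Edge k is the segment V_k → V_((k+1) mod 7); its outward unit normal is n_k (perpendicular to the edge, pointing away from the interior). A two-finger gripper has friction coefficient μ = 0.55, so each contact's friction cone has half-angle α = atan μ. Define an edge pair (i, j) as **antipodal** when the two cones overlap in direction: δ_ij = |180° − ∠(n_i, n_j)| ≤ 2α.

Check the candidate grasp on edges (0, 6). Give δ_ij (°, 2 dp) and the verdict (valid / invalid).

δ = 148.29°, invalid

α = atan 0.55 = 28.81°;  2α = 57.62°
edge 0: e_0 = (-0.48, -0.85);  n_0 = (-0.8708, +0.4917)
edge 6: e_6 = (-1.58, -0.87);  n_6 = (-0.4823, +0.8760)
∠(n_0, n_6) = 31.71°
δ = |180° − 31.71°| = 148.29°
148.29° > 2α = 57.62°  →  invalid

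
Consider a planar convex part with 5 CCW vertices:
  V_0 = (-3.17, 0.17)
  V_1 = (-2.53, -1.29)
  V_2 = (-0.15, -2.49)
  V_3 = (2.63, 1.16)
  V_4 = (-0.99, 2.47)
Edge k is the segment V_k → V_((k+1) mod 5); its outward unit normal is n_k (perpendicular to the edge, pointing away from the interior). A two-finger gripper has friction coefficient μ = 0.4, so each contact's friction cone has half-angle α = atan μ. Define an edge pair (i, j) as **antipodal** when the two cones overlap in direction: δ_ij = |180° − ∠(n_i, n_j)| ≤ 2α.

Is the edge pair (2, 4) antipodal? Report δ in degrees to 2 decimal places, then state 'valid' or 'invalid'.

α = atan 0.4 = 21.80°;  2α = 43.60°
edge 2: e_2 = (+2.78, +3.65);  n_2 = (+0.7955, -0.6059)
edge 4: e_4 = (-2.18, -2.30);  n_4 = (-0.7258, +0.6879)
∠(n_2, n_4) = 173.83°
δ = |180° − 173.83°| = 6.17°
6.17° ≤ 2α = 43.60°  →  valid

δ = 6.17°, valid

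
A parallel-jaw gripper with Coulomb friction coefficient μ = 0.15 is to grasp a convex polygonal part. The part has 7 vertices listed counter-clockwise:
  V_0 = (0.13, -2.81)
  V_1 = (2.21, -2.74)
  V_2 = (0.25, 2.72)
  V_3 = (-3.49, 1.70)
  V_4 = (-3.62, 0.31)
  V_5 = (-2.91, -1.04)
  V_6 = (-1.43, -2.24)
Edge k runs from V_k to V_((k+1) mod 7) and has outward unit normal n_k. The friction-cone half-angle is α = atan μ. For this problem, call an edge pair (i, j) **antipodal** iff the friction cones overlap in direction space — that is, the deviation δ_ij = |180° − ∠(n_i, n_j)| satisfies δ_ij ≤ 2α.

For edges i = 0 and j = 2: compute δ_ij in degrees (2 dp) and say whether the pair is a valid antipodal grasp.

δ = 13.33°, valid

α = atan 0.15 = 8.53°;  2α = 17.06°
edge 0: e_0 = (+2.08, +0.07);  n_0 = (+0.0336, -0.9994)
edge 2: e_2 = (-3.74, -1.02);  n_2 = (-0.2631, +0.9648)
∠(n_0, n_2) = 166.67°
δ = |180° − 166.67°| = 13.33°
13.33° ≤ 2α = 17.06°  →  valid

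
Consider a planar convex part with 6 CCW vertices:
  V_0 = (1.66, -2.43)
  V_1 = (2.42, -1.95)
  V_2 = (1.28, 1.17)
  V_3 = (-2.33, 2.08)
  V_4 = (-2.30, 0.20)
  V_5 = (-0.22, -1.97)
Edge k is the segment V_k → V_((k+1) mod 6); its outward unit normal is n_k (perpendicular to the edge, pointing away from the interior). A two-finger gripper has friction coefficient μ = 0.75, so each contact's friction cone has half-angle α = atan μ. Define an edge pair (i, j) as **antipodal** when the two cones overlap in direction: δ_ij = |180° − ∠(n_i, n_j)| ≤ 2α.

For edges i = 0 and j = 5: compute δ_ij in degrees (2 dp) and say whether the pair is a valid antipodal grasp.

α = atan 0.75 = 36.87°;  2α = 73.74°
edge 0: e_0 = (+0.76, +0.48);  n_0 = (+0.5340, -0.8455)
edge 5: e_5 = (+1.88, -0.46);  n_5 = (-0.2377, -0.9713)
∠(n_0, n_5) = 46.02°
δ = |180° − 46.02°| = 133.98°
133.98° > 2α = 73.74°  →  invalid

δ = 133.98°, invalid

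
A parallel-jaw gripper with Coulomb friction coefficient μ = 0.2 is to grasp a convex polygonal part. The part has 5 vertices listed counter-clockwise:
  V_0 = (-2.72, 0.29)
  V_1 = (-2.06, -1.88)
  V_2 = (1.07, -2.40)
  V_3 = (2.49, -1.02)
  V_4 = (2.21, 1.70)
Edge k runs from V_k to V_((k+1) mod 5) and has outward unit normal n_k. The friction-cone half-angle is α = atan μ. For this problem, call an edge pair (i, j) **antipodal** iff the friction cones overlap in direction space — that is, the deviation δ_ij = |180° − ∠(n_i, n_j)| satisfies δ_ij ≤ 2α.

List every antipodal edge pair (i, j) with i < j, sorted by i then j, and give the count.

count = 1; pairs: (0,3)

α = atan 0.2 = 11.31°;  2α = 22.62°
n_0 = (-0.9567, -0.2910)
n_1 = (-0.1639, -0.9865)
n_2 = (+0.6969, -0.7171)
n_3 = (+0.9947, +0.1024)
n_4 = (-0.2750, +0.9615)
  (0,1): δ = 116.35°  ·
  (0,2): δ = 62.74°  ·
  (0,3): δ = 11.04°  ✓
  (0,4): δ = 89.04°  ·
  (1,2): δ = 126.39°  ·
  (1,3): δ = 74.69°  ·
  (1,4): δ = 25.39°  ·
  (2,3): δ = 128.30°  ·
  (2,4): δ = 28.22°  ·
  (3,4): δ = 79.92°  ·
antipodal pairs: 1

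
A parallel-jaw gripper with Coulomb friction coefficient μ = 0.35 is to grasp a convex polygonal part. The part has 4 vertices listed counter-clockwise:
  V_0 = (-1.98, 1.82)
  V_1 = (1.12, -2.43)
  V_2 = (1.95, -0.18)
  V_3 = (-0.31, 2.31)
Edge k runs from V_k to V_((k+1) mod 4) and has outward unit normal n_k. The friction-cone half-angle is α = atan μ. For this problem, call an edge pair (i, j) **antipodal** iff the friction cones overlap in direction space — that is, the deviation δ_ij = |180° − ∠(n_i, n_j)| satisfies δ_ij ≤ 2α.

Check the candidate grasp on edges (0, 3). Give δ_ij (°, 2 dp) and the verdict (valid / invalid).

α = atan 0.35 = 19.29°;  2α = 38.58°
edge 0: e_0 = (+3.10, -4.25);  n_0 = (-0.8079, -0.5893)
edge 3: e_3 = (-1.67, -0.49);  n_3 = (-0.2815, +0.9595)
∠(n_0, n_3) = 109.76°
δ = |180° − 109.76°| = 70.24°
70.24° > 2α = 38.58°  →  invalid

δ = 70.24°, invalid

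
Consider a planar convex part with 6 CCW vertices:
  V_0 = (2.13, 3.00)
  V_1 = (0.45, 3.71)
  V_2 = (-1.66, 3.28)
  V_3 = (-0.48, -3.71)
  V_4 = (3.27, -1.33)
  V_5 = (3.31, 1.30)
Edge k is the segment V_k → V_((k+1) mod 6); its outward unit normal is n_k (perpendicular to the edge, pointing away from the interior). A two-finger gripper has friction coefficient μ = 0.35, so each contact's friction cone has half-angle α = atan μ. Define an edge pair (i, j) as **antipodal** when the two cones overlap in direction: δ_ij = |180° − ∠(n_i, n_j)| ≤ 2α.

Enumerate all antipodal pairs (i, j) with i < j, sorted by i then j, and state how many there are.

count = 3; pairs: (1,3), (2,4), (2,5)

α = atan 0.35 = 19.29°;  2α = 38.58°
n_0 = (+0.3893, +0.9211)
n_1 = (-0.1997, +0.9799)
n_2 = (-0.9860, -0.1665)
n_3 = (+0.5359, -0.8443)
n_4 = (+0.9999, -0.0152)
n_5 = (+0.8215, +0.5702)
  (0,1): δ = 145.57°  ·
  (0,2): δ = 57.51°  ·
  (0,3): δ = 55.31°  ·
  (0,4): δ = 112.04°  ·
  (0,5): δ = 147.68°  ·
  (1,2): δ = 91.94°  ·
  (1,3): δ = 20.88°  ✓
  (1,4): δ = 77.61°  ·
  (1,5): δ = 113.25°  ·
  (2,3): δ = 67.18°  ·
  (2,4): δ = 10.45°  ✓
  (2,5): δ = 25.18°  ✓
  (3,4): δ = 123.27°  ·
  (3,5): δ = 87.64°  ·
  (4,5): δ = 144.36°  ·
antipodal pairs: 3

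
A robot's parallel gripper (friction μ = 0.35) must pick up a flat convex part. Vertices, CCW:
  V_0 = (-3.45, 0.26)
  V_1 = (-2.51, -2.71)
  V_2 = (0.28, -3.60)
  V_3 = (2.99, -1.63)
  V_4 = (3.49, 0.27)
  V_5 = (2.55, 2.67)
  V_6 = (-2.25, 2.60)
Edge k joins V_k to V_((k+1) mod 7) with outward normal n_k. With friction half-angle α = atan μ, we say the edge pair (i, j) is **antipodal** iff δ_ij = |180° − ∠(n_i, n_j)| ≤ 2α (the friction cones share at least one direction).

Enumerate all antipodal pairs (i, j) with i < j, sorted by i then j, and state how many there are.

count = 6; pairs: (0,3), (0,4), (1,5), (2,5), (2,6), (3,6)

α = atan 0.35 = 19.29°;  2α = 38.58°
n_0 = (-0.9534, -0.3017)
n_1 = (-0.3039, -0.9527)
n_2 = (+0.5880, -0.8089)
n_3 = (+0.9671, -0.2545)
n_4 = (+0.9311, +0.3647)
n_5 = (-0.0146, +0.9999)
n_6 = (-0.8898, +0.4563)
  (0,1): δ = 125.25°  ·
  (0,2): δ = 71.55°  ·
  (0,3): δ = 32.31°  ✓
  (0,4): δ = 3.83°  ✓
  (0,5): δ = 73.27°  ·
  (0,6): δ = 135.29°  ·
  (1,2): δ = 126.29°  ·
  (1,3): δ = 87.05°  ·
  (1,4): δ = 50.92°  ·
  (1,5): δ = 18.53°  ✓
  (1,6): δ = 80.54°  ·
  (2,3): δ = 140.76°  ·
  (2,4): δ = 104.63°  ·
  (2,5): δ = 35.18°  ✓
  (2,6): δ = 26.84°  ✓
  (3,4): δ = 143.87°  ·
  (3,5): δ = 74.42°  ·
  (3,6): δ = 12.41°  ✓
  (4,5): δ = 110.55°  ·
  (4,6): δ = 48.54°  ·
  (5,6): δ = 117.99°  ·
antipodal pairs: 6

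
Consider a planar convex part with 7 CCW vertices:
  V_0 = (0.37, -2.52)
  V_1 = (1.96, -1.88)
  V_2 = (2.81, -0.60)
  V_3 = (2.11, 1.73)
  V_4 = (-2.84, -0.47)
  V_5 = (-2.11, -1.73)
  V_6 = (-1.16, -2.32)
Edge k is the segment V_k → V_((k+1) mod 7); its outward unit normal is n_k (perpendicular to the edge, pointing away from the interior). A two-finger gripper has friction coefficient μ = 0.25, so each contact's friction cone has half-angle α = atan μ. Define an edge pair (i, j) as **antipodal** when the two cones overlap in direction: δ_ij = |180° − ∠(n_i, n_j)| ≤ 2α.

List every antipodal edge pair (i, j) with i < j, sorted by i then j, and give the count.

α = atan 0.25 = 14.04°;  2α = 28.07°
n_0 = (+0.3734, -0.9277)
n_1 = (+0.8331, -0.5532)
n_2 = (+0.9577, +0.2877)
n_3 = (-0.4061, +0.9138)
n_4 = (-0.8653, -0.5013)
n_5 = (-0.5276, -0.8495)
n_6 = (-0.1296, -0.9916)
  (0,1): δ = 145.51°  ·
  (0,2): δ = 95.20°  ·
  (0,3): δ = 2.04°  ✓
  (0,4): δ = 98.16°  ·
  (0,5): δ = 126.23°  ·
  (0,6): δ = 150.63°  ·
  (1,2): δ = 129.69°  ·
  (1,3): δ = 32.45°  ·
  (1,4): δ = 63.67°  ·
  (1,5): δ = 91.74°  ·
  (1,6): δ = 116.14°  ·
  (2,3): δ = 82.76°  ·
  (2,4): δ = 13.36°  ✓
  (2,5): δ = 41.44°  ·
  (2,6): δ = 65.83°  ·
  (3,4): δ = 83.88°  ·
  (3,5): δ = 55.80°  ·
  (3,6): δ = 31.41°  ·
  (4,5): δ = 151.93°  ·
  (4,6): δ = 127.53°  ·
  (5,6): δ = 155.60°  ·
antipodal pairs: 2

count = 2; pairs: (0,3), (2,4)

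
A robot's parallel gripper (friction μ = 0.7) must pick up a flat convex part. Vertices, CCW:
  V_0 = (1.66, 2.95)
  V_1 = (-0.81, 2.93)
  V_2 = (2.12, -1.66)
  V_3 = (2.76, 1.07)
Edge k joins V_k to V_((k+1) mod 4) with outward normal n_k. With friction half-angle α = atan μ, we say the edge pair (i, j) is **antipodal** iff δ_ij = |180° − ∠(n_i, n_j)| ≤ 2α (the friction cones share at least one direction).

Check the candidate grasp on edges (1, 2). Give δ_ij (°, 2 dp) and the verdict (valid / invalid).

δ = 45.75°, valid

α = atan 0.7 = 34.99°;  2α = 69.98°
edge 1: e_1 = (+2.93, -4.59);  n_1 = (-0.8429, -0.5381)
edge 2: e_2 = (+0.64, +2.73);  n_2 = (+0.9736, -0.2282)
∠(n_1, n_2) = 134.25°
δ = |180° − 134.25°| = 45.75°
45.75° ≤ 2α = 69.98°  →  valid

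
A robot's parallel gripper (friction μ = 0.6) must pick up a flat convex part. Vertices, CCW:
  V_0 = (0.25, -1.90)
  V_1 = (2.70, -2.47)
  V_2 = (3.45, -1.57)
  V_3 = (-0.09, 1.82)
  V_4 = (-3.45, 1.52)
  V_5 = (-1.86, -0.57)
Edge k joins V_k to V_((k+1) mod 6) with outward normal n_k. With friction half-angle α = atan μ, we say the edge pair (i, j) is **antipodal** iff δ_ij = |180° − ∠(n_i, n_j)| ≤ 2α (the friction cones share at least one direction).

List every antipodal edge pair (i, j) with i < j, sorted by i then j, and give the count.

α = atan 0.6 = 30.96°;  2α = 61.93°
n_0 = (-0.2266, -0.9740)
n_1 = (+0.7682, -0.6402)
n_2 = (+0.6916, +0.7222)
n_3 = (-0.0889, +0.9960)
n_4 = (-0.7959, -0.6055)
n_5 = (-0.5332, -0.8460)
  (0,1): δ = 116.71°  ·
  (0,2): δ = 30.66°  ✓
  (0,3): δ = 18.20°  ✓
  (0,4): δ = 140.36°  ·
  (0,5): δ = 160.87°  ·
  (1,2): δ = 93.95°  ·
  (1,3): δ = 45.09°  ✓
  (1,4): δ = 77.07°  ·
  (1,5): δ = 97.58°  ·
  (2,3): δ = 131.14°  ·
  (2,4): δ = 8.98°  ✓
  (2,5): δ = 11.54°  ✓
  (3,4): δ = 57.84°  ✓
  (3,5): δ = 37.33°  ✓
  (4,5): δ = 159.49°  ·
antipodal pairs: 7

count = 7; pairs: (0,2), (0,3), (1,3), (2,4), (2,5), (3,4), (3,5)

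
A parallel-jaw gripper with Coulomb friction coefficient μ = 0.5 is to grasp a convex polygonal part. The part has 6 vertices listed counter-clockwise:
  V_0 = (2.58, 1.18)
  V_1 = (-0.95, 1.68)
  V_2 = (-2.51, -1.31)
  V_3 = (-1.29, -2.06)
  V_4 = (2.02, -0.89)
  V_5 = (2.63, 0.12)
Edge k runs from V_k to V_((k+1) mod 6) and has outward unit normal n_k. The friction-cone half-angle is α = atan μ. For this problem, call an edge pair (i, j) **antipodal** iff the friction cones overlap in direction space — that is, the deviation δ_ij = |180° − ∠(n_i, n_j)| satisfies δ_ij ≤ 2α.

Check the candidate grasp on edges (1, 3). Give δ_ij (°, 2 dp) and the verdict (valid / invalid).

α = atan 0.5 = 26.57°;  2α = 53.13°
edge 1: e_1 = (-1.56, -2.99);  n_1 = (-0.8866, +0.4626)
edge 3: e_3 = (+3.31, +1.17);  n_3 = (+0.3333, -0.9428)
∠(n_1, n_3) = 137.02°
δ = |180° − 137.02°| = 42.98°
42.98° ≤ 2α = 53.13°  →  valid

δ = 42.98°, valid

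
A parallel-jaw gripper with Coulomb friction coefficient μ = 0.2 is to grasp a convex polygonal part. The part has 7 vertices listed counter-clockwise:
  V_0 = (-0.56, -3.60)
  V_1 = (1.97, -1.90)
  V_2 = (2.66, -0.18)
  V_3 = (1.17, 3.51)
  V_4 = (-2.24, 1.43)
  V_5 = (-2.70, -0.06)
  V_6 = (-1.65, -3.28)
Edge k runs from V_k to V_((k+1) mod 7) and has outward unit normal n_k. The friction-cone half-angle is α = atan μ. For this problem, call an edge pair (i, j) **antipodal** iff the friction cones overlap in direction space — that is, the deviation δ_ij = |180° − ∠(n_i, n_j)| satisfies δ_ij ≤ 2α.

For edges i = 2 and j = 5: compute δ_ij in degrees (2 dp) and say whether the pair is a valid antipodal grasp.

δ = 3.93°, valid

α = atan 0.2 = 11.31°;  2α = 22.62°
edge 2: e_2 = (-1.49, +3.69);  n_2 = (+0.9273, +0.3744)
edge 5: e_5 = (+1.05, -3.22);  n_5 = (-0.9507, -0.3100)
∠(n_2, n_5) = 176.07°
δ = |180° − 176.07°| = 3.93°
3.93° ≤ 2α = 22.62°  →  valid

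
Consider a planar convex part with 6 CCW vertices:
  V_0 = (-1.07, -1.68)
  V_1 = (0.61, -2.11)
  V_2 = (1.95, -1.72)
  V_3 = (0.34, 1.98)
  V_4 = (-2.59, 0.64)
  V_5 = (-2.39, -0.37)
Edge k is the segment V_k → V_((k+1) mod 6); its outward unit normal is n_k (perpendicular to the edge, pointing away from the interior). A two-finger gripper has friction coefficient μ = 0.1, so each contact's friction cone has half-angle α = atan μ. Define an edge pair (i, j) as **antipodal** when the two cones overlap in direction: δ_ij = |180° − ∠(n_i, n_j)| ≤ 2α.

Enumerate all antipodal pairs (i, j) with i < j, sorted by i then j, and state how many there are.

count = 1; pairs: (1,3)

α = atan 0.1 = 5.71°;  2α = 11.42°
n_0 = (-0.2480, -0.9688)
n_1 = (+0.2794, -0.9602)
n_2 = (+0.9170, +0.3990)
n_3 = (-0.4159, +0.9094)
n_4 = (-0.9810, -0.1942)
n_5 = (-0.7044, -0.7098)
  (0,1): δ = 149.42°  ·
  (0,2): δ = 52.13°  ·
  (0,3): δ = 38.93°  ·
  (0,4): δ = 115.56°  ·
  (0,5): δ = 149.57°  ·
  (1,2): δ = 82.71°  ·
  (1,3): δ = 8.35°  ✓
  (1,4): δ = 84.97°  ·
  (1,5): δ = 118.99°  ·
  (2,3): δ = 88.94°  ·
  (2,4): δ = 12.31°  ·
  (2,5): δ = 21.70°  ·
  (3,4): δ = 103.38°  ·
  (3,5): δ = 69.36°  ·
  (4,5): δ = 145.98°  ·
antipodal pairs: 1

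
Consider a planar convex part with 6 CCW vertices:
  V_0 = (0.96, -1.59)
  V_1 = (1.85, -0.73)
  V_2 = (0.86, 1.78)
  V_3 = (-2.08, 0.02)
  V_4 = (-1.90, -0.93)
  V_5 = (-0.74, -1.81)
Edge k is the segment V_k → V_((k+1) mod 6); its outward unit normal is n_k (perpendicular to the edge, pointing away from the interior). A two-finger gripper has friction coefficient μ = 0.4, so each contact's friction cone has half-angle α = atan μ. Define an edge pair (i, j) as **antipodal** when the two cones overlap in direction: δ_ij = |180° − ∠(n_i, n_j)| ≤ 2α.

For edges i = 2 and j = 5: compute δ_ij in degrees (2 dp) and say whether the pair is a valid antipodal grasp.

δ = 23.53°, valid

α = atan 0.4 = 21.80°;  2α = 43.60°
edge 2: e_2 = (-2.94, -1.76);  n_2 = (-0.5136, +0.8580)
edge 5: e_5 = (+1.70, +0.22);  n_5 = (+0.1283, -0.9917)
∠(n_2, n_5) = 156.47°
δ = |180° − 156.47°| = 23.53°
23.53° ≤ 2α = 43.60°  →  valid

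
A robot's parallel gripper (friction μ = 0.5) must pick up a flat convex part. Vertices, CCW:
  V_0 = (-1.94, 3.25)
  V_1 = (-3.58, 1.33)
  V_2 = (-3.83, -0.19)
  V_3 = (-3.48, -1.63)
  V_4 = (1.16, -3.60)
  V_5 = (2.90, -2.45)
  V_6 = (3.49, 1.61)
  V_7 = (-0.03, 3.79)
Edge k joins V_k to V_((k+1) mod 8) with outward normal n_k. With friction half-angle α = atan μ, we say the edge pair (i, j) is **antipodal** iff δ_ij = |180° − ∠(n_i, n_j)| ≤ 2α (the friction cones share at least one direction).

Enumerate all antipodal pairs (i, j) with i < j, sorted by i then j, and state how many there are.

count = 9; pairs: (0,4), (0,5), (1,4), (1,5), (2,5), (2,6), (3,6), (3,7), (4,7)

α = atan 0.5 = 26.57°;  2α = 53.13°
n_0 = (-0.7604, +0.6495)
n_1 = (-0.9867, +0.1623)
n_2 = (-0.9717, -0.2362)
n_3 = (-0.3908, -0.9205)
n_4 = (+0.5514, -0.8343)
n_5 = (+0.9896, -0.1438)
n_6 = (+0.5265, +0.8502)
n_7 = (-0.2721, +0.9623)
  (0,1): δ = 148.84°  ·
  (0,2): δ = 125.84°  ·
  (0,3): δ = 72.50°  ·
  (0,4): δ = 16.04°  ✓
  (0,5): δ = 32.23°  ✓
  (0,6): δ = 98.73°  ·
  (0,7): δ = 146.29°  ·
  (1,2): δ = 157.00°  ·
  (1,3): δ = 103.66°  ·
  (1,4): δ = 47.20°  ✓
  (1,5): δ = 1.07°  ✓
  (1,6): δ = 67.57°  ·
  (1,7): δ = 115.13°  ·
  (2,3): δ = 126.67°  ·
  (2,4): δ = 70.20°  ·
  (2,5): δ = 21.93°  ✓
  (2,6): δ = 44.57°  ✓
  (2,7): δ = 92.13°  ·
  (3,4): δ = 123.53°  ·
  (3,5): δ = 75.26°  ·
  (3,6): δ = 8.77°  ✓
  (3,7): δ = 38.79°  ✓
  (4,5): δ = 131.73°  ·
  (4,6): δ = 65.23°  ·
  (4,7): δ = 17.67°  ✓
  (5,6): δ = 113.50°  ·
  (5,7): δ = 65.94°  ·
  (6,7): δ = 132.44°  ·
antipodal pairs: 9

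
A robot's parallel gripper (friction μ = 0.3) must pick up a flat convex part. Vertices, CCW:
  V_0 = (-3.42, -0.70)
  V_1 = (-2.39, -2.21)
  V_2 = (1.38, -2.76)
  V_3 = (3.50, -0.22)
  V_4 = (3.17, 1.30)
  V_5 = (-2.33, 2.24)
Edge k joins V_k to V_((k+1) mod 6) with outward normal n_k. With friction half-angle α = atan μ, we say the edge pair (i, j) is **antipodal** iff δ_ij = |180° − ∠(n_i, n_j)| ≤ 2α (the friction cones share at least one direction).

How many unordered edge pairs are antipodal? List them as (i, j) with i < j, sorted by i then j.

α = atan 0.3 = 16.70°;  2α = 33.40°
n_0 = (-0.8261, -0.5635)
n_1 = (-0.1444, -0.9895)
n_2 = (+0.7677, -0.6408)
n_3 = (+0.9772, +0.2122)
n_4 = (+0.1685, +0.9857)
n_5 = (-0.9376, +0.3476)
  (0,1): δ = 132.60°  ·
  (0,2): δ = 74.15°  ·
  (0,3): δ = 22.05°  ✓
  (0,4): δ = 46.00°  ·
  (0,5): δ = 125.36°  ·
  (1,2): δ = 121.55°  ·
  (1,3): δ = 69.45°  ·
  (1,4): δ = 1.40°  ✓
  (1,5): δ = 77.96°  ·
  (2,3): δ = 127.90°  ·
  (2,4): δ = 59.85°  ·
  (2,5): δ = 19.51°  ✓
  (3,4): δ = 111.95°  ·
  (3,5): δ = 32.59°  ✓
  (4,5): δ = 100.64°  ·
antipodal pairs: 4

count = 4; pairs: (0,3), (1,4), (2,5), (3,5)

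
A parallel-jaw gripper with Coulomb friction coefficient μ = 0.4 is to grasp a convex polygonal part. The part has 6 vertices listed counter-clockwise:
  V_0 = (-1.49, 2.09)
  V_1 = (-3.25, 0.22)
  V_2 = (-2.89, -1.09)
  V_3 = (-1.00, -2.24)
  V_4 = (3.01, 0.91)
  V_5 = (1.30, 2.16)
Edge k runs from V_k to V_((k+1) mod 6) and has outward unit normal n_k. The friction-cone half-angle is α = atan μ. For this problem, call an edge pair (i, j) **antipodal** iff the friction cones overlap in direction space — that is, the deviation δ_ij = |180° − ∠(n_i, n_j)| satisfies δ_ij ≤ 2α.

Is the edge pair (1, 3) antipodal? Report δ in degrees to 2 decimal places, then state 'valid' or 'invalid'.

δ = 67.22°, invalid

α = atan 0.4 = 21.80°;  2α = 43.60°
edge 1: e_1 = (+0.36, -1.31);  n_1 = (-0.9643, -0.2650)
edge 3: e_3 = (+4.01, +3.15);  n_3 = (+0.6177, -0.7864)
∠(n_1, n_3) = 112.78°
δ = |180° − 112.78°| = 67.22°
67.22° > 2α = 43.60°  →  invalid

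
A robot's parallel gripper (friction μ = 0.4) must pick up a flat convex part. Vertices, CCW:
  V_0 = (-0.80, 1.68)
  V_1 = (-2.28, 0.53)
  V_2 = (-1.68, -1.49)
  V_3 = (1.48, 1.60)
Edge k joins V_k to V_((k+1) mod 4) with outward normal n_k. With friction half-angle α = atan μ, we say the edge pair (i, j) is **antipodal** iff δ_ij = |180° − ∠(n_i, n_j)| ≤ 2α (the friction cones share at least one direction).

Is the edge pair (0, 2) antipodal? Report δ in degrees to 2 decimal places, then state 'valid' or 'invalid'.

δ = 6.51°, valid

α = atan 0.4 = 21.80°;  2α = 43.60°
edge 0: e_0 = (-1.48, -1.15);  n_0 = (-0.6136, +0.7896)
edge 2: e_2 = (+3.16, +3.09);  n_2 = (+0.6991, -0.7150)
∠(n_0, n_2) = 173.49°
δ = |180° − 173.49°| = 6.51°
6.51° ≤ 2α = 43.60°  →  valid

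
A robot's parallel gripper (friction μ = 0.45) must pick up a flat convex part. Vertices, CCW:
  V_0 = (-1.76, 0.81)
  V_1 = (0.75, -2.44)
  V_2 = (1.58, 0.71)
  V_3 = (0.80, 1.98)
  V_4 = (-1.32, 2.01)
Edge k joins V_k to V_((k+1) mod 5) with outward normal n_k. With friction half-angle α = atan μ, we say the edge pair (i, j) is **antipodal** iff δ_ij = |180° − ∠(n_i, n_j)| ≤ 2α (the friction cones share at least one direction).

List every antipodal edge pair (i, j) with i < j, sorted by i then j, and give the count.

α = atan 0.45 = 24.23°;  2α = 48.46°
n_0 = (-0.7914, -0.6112)
n_1 = (+0.9670, -0.2548)
n_2 = (+0.8521, +0.5233)
n_3 = (+0.0141, +0.9999)
n_4 = (-0.9389, +0.3443)
  (0,1): δ = 52.44°  ·
  (0,2): δ = 6.12°  ✓
  (0,3): δ = 51.51°  ·
  (0,4): δ = 122.18°  ·
  (1,2): δ = 133.68°  ·
  (1,3): δ = 76.05°  ·
  (1,4): δ = 5.37°  ✓
  (2,3): δ = 122.37°  ·
  (2,4): δ = 51.69°  ·
  (3,4): δ = 109.33°  ·
antipodal pairs: 2

count = 2; pairs: (0,2), (1,4)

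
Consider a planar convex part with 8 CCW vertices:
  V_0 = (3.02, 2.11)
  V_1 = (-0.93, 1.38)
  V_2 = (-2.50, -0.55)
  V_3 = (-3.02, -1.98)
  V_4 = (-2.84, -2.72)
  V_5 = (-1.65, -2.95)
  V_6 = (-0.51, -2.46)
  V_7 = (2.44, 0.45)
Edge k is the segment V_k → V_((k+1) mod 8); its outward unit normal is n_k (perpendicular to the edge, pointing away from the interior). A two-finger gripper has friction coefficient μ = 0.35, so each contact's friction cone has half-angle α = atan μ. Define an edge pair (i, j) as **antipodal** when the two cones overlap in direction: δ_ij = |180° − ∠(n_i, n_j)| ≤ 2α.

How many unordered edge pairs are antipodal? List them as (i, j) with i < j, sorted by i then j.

count = 9; pairs: (0,4), (0,5), (0,6), (1,5), (1,6), (1,7), (2,6), (2,7), (3,7)

α = atan 0.35 = 19.29°;  2α = 38.58°
n_0 = (-0.1817, +0.9833)
n_1 = (-0.7757, +0.6310)
n_2 = (-0.9398, +0.3417)
n_3 = (-0.9717, -0.2364)
n_4 = (-0.1898, -0.9818)
n_5 = (+0.3949, -0.9187)
n_6 = (+0.7023, -0.7119)
n_7 = (+0.9440, -0.3298)
  (0,1): δ = 139.60°  ·
  (0,2): δ = 120.45°  ·
  (0,3): δ = 86.80°  ·
  (0,4): δ = 21.41°  ✓
  (0,5): δ = 12.79°  ✓
  (0,6): δ = 34.14°  ✓
  (0,7): δ = 60.27°  ·
  (1,2): δ = 160.86°  ·
  (1,3): δ = 127.20°  ·
  (1,4): δ = 61.81°  ·
  (1,5): δ = 27.61°  ✓
  (1,6): δ = 6.26°  ✓
  (1,7): δ = 19.87°  ✓
  (2,3): δ = 146.35°  ·
  (2,4): δ = 80.96°  ·
  (2,5): δ = 46.76°  ·
  (2,6): δ = 25.41°  ✓
  (2,7): δ = 0.72°  ✓
  (3,4): δ = 114.61°  ·
  (3,5): δ = 80.41°  ·
  (3,6): δ = 59.06°  ·
  (3,7): δ = 32.93°  ✓
  (4,5): δ = 145.80°  ·
  (4,6): δ = 124.45°  ·
  (4,7): δ = 98.32°  ·
  (5,6): δ = 158.65°  ·
  (5,7): δ = 132.52°  ·
  (6,7): δ = 153.87°  ·
antipodal pairs: 9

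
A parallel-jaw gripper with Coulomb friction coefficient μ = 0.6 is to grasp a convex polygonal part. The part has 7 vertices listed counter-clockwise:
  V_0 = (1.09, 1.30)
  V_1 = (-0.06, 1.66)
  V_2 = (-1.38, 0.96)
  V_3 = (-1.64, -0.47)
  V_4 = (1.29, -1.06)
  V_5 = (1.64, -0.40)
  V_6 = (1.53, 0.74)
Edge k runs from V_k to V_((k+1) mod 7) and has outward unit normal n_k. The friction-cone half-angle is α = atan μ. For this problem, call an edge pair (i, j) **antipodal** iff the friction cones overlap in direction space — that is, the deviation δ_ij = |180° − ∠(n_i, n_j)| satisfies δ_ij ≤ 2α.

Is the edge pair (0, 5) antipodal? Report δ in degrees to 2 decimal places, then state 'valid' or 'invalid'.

δ = 112.89°, invalid

α = atan 0.6 = 30.96°;  2α = 61.93°
edge 0: e_0 = (-1.15, +0.36);  n_0 = (+0.2987, +0.9543)
edge 5: e_5 = (-0.11, +1.14);  n_5 = (+0.9954, +0.0960)
∠(n_0, n_5) = 67.11°
δ = |180° − 67.11°| = 112.89°
112.89° > 2α = 61.93°  →  invalid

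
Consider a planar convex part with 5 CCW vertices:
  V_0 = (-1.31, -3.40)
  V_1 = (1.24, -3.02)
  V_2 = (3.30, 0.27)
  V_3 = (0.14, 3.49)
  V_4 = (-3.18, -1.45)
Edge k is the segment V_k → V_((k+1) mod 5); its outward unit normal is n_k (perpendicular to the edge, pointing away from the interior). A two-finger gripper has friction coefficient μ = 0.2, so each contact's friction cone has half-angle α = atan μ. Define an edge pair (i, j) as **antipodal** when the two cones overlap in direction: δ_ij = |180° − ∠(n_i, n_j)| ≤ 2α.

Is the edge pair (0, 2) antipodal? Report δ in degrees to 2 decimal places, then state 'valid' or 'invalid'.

δ = 54.01°, invalid

α = atan 0.2 = 11.31°;  2α = 22.62°
edge 0: e_0 = (+2.55, +0.38);  n_0 = (+0.1474, -0.9891)
edge 2: e_2 = (-3.16, +3.22);  n_2 = (+0.7137, +0.7004)
∠(n_0, n_2) = 125.99°
δ = |180° − 125.99°| = 54.01°
54.01° > 2α = 22.62°  →  invalid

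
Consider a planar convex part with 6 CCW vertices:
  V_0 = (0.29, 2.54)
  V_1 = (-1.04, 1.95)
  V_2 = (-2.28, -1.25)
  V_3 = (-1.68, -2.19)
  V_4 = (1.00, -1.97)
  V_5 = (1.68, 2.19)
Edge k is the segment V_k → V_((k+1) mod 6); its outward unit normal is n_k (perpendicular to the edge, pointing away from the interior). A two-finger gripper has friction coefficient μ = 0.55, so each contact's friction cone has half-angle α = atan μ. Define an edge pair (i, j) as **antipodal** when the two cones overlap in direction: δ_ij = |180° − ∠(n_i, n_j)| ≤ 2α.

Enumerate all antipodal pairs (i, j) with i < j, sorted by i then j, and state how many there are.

count = 6; pairs: (0,3), (0,4), (1,4), (2,4), (2,5), (3,5)

α = atan 0.55 = 28.81°;  2α = 57.62°
n_0 = (-0.4055, +0.9141)
n_1 = (-0.9324, +0.3613)
n_2 = (-0.8429, -0.5380)
n_3 = (+0.0818, -0.9966)
n_4 = (+0.9869, -0.1613)
n_5 = (+0.2442, +0.9697)
  (0,1): δ = 135.10°  ·
  (0,2): δ = 81.37°  ·
  (0,3): δ = 19.23°  ✓
  (0,4): δ = 56.79°  ✓
  (0,5): δ = 141.94°  ·
  (1,2): δ = 126.27°  ·
  (1,3): δ = 64.13°  ·
  (1,4): δ = 11.90°  ✓
  (1,5): δ = 97.05°  ·
  (2,3): δ = 117.86°  ·
  (2,4): δ = 41.83°  ✓
  (2,5): δ = 43.32°  ✓
  (3,4): δ = 103.98°  ·
  (3,5): δ = 18.83°  ✓
  (4,5): δ = 94.85°  ·
antipodal pairs: 6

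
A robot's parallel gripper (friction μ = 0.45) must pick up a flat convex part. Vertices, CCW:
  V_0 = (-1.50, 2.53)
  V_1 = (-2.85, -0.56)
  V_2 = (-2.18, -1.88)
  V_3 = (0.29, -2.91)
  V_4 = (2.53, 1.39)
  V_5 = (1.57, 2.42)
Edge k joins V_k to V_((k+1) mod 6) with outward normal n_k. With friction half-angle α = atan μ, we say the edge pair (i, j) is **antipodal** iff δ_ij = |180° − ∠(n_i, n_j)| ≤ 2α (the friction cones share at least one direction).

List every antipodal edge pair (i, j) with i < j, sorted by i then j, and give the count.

α = atan 0.45 = 24.23°;  2α = 48.46°
n_0 = (-0.9164, +0.4004)
n_1 = (-0.8917, -0.4526)
n_2 = (-0.3849, -0.9230)
n_3 = (+0.8869, -0.4620)
n_4 = (+0.7315, +0.6818)
n_5 = (+0.0358, +0.9994)
  (0,1): δ = 129.49°  ·
  (0,2): δ = 89.04°  ·
  (0,3): δ = 3.92°  ✓
  (0,4): δ = 66.59°  ·
  (0,5): δ = 111.55°  ·
  (1,2): δ = 139.55°  ·
  (1,3): δ = 54.43°  ·
  (1,4): δ = 16.07°  ✓
  (1,5): δ = 61.04°  ·
  (2,3): δ = 94.88°  ·
  (2,4): δ = 24.38°  ✓
  (2,5): δ = 20.58°  ✓
  (3,4): δ = 109.50°  ·
  (3,5): δ = 64.54°  ·
  (4,5): δ = 135.04°  ·
antipodal pairs: 4

count = 4; pairs: (0,3), (1,4), (2,4), (2,5)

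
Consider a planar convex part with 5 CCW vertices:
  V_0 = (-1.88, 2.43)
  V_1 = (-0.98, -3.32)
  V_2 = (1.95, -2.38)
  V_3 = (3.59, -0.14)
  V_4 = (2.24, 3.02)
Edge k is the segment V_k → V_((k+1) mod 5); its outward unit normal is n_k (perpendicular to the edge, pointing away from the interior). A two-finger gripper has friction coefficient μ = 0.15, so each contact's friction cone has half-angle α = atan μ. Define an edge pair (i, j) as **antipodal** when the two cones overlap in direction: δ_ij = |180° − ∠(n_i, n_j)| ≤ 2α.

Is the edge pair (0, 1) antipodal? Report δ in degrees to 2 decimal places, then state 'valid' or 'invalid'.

δ = 81.11°, invalid

α = atan 0.15 = 8.53°;  2α = 17.06°
edge 0: e_0 = (+0.90, -5.75);  n_0 = (-0.9880, -0.1546)
edge 1: e_1 = (+2.93, +0.94);  n_1 = (+0.3055, -0.9522)
∠(n_0, n_1) = 98.89°
δ = |180° − 98.89°| = 81.11°
81.11° > 2α = 17.06°  →  invalid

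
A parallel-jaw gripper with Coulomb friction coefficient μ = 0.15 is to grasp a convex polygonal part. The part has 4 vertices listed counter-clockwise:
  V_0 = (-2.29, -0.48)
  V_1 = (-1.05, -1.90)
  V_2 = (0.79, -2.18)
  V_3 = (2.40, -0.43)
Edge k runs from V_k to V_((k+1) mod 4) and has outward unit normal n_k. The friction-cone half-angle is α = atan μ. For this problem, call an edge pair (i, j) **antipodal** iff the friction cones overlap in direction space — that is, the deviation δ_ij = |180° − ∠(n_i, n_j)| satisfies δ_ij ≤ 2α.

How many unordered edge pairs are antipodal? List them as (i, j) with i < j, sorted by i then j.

α = atan 0.15 = 8.53°;  2α = 17.06°
n_0 = (-0.7532, -0.6578)
n_1 = (-0.1504, -0.9886)
n_2 = (+0.7359, -0.6771)
n_3 = (-0.0107, +0.9999)
  (0,1): δ = 139.78°  ·
  (0,2): δ = 83.74°  ·
  (0,3): δ = 49.48°  ·
  (1,2): δ = 123.96°  ·
  (1,3): δ = 9.26°  ✓
  (2,3): δ = 46.78°  ·
antipodal pairs: 1

count = 1; pairs: (1,3)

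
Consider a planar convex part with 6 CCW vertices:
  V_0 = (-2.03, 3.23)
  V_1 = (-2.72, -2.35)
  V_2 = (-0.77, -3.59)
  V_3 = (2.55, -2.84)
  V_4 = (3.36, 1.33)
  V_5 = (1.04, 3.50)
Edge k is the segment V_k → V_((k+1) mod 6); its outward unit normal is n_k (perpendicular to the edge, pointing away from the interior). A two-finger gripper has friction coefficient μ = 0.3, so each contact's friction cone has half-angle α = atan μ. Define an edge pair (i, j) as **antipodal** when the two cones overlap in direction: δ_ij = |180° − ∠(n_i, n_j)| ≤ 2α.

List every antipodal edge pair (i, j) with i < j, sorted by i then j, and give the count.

count = 3; pairs: (0,3), (1,4), (2,5)

α = atan 0.3 = 16.70°;  2α = 33.40°
n_0 = (-0.9924, +0.1227)
n_1 = (-0.5366, -0.8438)
n_2 = (+0.2204, -0.9754)
n_3 = (+0.9817, -0.1907)
n_4 = (+0.6831, +0.7303)
n_5 = (-0.0876, +0.9962)
  (0,1): δ = 115.40°  ·
  (0,2): δ = 70.22°  ·
  (0,3): δ = 3.94°  ✓
  (0,4): δ = 53.96°  ·
  (0,5): δ = 102.08°  ·
  (1,2): δ = 134.82°  ·
  (1,3): δ = 68.54°  ·
  (1,4): δ = 10.63°  ✓
  (1,5): δ = 37.48°  ·
  (2,3): δ = 113.72°  ·
  (2,4): δ = 55.82°  ·
  (2,5): δ = 7.70°  ✓
  (3,4): δ = 122.09°  ·
  (3,5): δ = 73.98°  ·
  (4,5): δ = 131.89°  ·
antipodal pairs: 3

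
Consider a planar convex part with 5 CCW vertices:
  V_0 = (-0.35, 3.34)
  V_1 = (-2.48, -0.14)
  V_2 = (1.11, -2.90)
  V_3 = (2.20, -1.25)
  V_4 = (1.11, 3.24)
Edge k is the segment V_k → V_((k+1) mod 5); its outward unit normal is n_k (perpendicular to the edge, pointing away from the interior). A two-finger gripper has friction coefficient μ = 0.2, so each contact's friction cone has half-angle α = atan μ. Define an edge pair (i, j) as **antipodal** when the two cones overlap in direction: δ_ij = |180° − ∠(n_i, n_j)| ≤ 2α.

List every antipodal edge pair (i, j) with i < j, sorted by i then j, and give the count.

α = atan 0.2 = 11.31°;  2α = 22.62°
n_0 = (-0.8529, +0.5220)
n_1 = (-0.6095, -0.7928)
n_2 = (+0.8344, -0.5512)
n_3 = (+0.9718, +0.2359)
n_4 = (+0.0683, +0.9977)
  (0,1): δ = 96.08°  ·
  (0,2): δ = 1.98°  ✓
  (0,3): δ = 45.11°  ·
  (0,4): δ = 117.55°  ·
  (1,2): δ = 85.90°  ·
  (1,3): δ = 38.80°  ·
  (1,4): δ = 33.63°  ·
  (2,3): δ = 132.91°  ·
  (2,4): δ = 60.47°  ·
  (3,4): δ = 107.56°  ·
antipodal pairs: 1

count = 1; pairs: (0,2)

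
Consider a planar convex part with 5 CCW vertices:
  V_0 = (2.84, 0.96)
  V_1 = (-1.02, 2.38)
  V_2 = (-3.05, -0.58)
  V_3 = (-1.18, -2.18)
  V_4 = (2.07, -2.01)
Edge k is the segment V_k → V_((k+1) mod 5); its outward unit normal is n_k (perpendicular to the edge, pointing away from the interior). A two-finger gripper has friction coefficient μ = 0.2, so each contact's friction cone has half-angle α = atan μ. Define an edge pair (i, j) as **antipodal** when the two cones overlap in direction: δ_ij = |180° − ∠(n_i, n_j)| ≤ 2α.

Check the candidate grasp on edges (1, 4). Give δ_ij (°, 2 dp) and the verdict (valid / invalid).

δ = 19.91°, valid

α = atan 0.2 = 11.31°;  2α = 22.62°
edge 1: e_1 = (-2.03, -2.96);  n_1 = (-0.8247, +0.5656)
edge 4: e_4 = (+0.77, +2.97);  n_4 = (+0.9680, -0.2510)
∠(n_1, n_4) = 160.09°
δ = |180° − 160.09°| = 19.91°
19.91° ≤ 2α = 22.62°  →  valid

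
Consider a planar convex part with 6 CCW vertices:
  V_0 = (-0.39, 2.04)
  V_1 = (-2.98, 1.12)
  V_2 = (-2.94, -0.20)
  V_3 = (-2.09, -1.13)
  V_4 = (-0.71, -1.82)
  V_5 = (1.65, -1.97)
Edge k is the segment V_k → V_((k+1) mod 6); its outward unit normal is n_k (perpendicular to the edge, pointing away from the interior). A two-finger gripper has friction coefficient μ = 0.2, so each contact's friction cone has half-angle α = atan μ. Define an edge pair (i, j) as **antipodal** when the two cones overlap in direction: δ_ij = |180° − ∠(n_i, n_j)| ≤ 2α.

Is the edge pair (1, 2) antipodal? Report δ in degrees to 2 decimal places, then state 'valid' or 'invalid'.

α = atan 0.2 = 11.31°;  2α = 22.62°
edge 1: e_1 = (+0.04, -1.32);  n_1 = (-0.9995, -0.0303)
edge 2: e_2 = (+0.85, -0.93);  n_2 = (-0.7381, -0.6746)
∠(n_1, n_2) = 40.69°
δ = |180° − 40.69°| = 139.31°
139.31° > 2α = 22.62°  →  invalid

δ = 139.31°, invalid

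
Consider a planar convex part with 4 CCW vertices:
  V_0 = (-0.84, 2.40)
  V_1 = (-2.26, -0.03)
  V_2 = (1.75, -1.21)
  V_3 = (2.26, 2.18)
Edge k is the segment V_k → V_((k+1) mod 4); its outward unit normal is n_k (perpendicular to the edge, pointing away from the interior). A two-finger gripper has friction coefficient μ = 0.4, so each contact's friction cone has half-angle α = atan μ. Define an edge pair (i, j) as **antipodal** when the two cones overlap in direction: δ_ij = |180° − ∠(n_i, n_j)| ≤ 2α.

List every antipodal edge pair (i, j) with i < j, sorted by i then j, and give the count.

α = atan 0.4 = 21.80°;  2α = 43.60°
n_0 = (-0.8634, +0.5045)
n_1 = (-0.2823, -0.9593)
n_2 = (+0.9889, -0.1488)
n_3 = (+0.0708, +0.9975)
  (0,1): δ = 76.10°  ·
  (0,2): δ = 21.74°  ✓
  (0,3): δ = 116.24°  ·
  (1,2): δ = 82.16°  ·
  (1,3): δ = 12.34°  ✓
  (2,3): δ = 85.50°  ·
antipodal pairs: 2

count = 2; pairs: (0,2), (1,3)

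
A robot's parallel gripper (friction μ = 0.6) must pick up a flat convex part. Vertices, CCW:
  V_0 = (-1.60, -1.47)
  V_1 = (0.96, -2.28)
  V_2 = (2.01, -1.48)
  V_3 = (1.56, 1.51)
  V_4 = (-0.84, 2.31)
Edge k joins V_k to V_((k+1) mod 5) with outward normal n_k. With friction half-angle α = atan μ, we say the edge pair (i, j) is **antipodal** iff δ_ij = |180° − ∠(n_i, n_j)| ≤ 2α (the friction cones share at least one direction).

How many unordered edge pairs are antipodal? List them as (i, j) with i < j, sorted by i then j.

count = 4; pairs: (0,3), (1,3), (1,4), (2,4)

α = atan 0.6 = 30.96°;  2α = 61.93°
n_0 = (-0.3017, -0.9534)
n_1 = (+0.6060, -0.7954)
n_2 = (+0.9889, +0.1488)
n_3 = (+0.3162, +0.9487)
n_4 = (-0.9804, +0.1971)
  (0,1): δ = 125.14°  ·
  (0,2): δ = 63.88°  ·
  (0,3): δ = 0.88°  ✓
  (0,4): δ = 96.19°  ·
  (1,2): δ = 118.75°  ·
  (1,3): δ = 55.74°  ✓
  (1,4): δ = 41.33°  ✓
  (2,3): δ = 116.99°  ·
  (2,4): δ = 19.93°  ✓
  (3,4): δ = 82.93°  ·
antipodal pairs: 4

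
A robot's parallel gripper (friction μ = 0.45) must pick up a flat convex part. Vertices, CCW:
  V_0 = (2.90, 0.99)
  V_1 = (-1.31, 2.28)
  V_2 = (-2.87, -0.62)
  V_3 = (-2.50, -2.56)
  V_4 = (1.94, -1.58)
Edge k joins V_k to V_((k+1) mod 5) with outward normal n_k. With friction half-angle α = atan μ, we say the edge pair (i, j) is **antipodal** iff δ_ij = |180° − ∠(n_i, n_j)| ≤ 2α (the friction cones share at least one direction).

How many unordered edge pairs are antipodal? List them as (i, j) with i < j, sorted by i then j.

count = 3; pairs: (0,3), (1,4), (2,4)

α = atan 0.45 = 24.23°;  2α = 48.46°
n_0 = (+0.2930, +0.9561)
n_1 = (-0.8807, +0.4737)
n_2 = (-0.9823, -0.1873)
n_3 = (+0.2155, -0.9765)
n_4 = (+0.9368, -0.3499)
  (0,1): δ = 101.24°  ·
  (0,2): δ = 62.17°  ·
  (0,3): δ = 29.48°  ✓
  (0,4): δ = 86.55°  ·
  (1,2): δ = 140.92°  ·
  (1,3): δ = 49.28°  ·
  (1,4): δ = 7.79°  ✓
  (2,3): δ = 88.35°  ·
  (2,4): δ = 31.28°  ✓
  (3,4): δ = 122.93°  ·
antipodal pairs: 3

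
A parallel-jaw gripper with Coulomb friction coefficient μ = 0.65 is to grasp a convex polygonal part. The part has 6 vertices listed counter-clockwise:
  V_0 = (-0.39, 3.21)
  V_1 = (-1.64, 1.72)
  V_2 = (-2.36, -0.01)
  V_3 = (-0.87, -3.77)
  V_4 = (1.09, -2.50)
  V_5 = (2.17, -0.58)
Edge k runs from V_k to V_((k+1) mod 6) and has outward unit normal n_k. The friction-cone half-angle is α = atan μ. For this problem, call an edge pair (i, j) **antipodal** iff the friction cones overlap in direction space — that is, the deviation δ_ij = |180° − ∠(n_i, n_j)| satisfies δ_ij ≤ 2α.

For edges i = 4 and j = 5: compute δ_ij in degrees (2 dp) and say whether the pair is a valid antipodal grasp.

δ = 116.60°, invalid

α = atan 0.65 = 33.02°;  2α = 66.05°
edge 4: e_4 = (+1.08, +1.92);  n_4 = (+0.8716, -0.4903)
edge 5: e_5 = (-2.56, +3.79);  n_5 = (+0.8287, +0.5597)
∠(n_4, n_5) = 63.40°
δ = |180° − 63.40°| = 116.60°
116.60° > 2α = 66.05°  →  invalid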